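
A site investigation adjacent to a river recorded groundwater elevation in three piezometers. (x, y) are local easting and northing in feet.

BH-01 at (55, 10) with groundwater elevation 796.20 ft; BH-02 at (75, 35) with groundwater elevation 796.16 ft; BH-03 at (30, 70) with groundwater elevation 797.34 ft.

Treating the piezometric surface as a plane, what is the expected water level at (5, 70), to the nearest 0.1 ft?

With h = a·x + b·y + c and BH-01 as origin, the differences give:
  20·a + 25·b = -0.04
  (-25)·a + 60·b = +1.14
Eliminate b (×60 and ×25, subtract): 1825·a = -30.900 → a = ∂h/∂x = -0.01693
Back-substitute: b = ∂h/∂y = +0.01195.
h(5, 70) = 796.20 + (-0.01693)·(-50) + (+0.01195)·(60) = 796.20 +0.847 +0.717 = 797.763 ft.

797.8 ft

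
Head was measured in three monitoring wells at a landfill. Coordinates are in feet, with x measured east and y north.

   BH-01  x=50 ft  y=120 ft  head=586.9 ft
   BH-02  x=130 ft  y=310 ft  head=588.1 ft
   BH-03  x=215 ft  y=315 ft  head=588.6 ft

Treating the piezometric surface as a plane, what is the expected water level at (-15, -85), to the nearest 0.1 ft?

585.7 ft

Taking BH-01 as reference: BH-02−BH-01 = (80, 190, +1.2); BH-03−BH-01 = (165, 195, +1.7).
Solve a·Δx + b·Δy = Δh: det = 80·195 − 165·190 = -15750.
∂h/∂x = [(+1.2)·195 − (+1.7)·190] / -15750 = +0.005651
∂h/∂y = [80·(+1.7) − 165·(+1.2)] / -15750 = +0.003937
h(-15, -85) = 586.9 + (+0.005651)·(-65) + (+0.003937)·(-205) = 586.9 -0.367 -0.807 = 585.726 ft.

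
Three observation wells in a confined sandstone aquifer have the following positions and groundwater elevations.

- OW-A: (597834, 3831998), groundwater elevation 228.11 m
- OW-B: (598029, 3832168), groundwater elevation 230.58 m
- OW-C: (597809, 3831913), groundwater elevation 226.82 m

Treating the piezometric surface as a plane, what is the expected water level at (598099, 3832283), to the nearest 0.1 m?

With h = a·x + b·y + c and OW-A as origin, the differences give:
  195·a + 170·b = +2.47
  (-25)·a + (-85)·b = -1.29
Eliminate b (×(-85) and ×170, subtract): -12325·a = 9.350 → a = ∂h/∂x = -0.0007586
Back-substitute: b = ∂h/∂y = +0.01540.
h(598099, 3832283) = 228.11 + (-0.0007586)·(265) + (+0.01540)·(285) = 228.11 -0.201 +4.389 = 232.298 m.

232.3 m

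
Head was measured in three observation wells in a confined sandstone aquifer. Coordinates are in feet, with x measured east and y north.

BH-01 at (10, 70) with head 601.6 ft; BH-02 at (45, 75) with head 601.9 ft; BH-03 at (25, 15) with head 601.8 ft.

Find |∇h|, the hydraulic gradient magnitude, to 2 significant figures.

Three-point gradient (reference BH-01): Δ to BH-02 = (35, 5, +0.3), Δ to BH-03 = (15, -55, +0.2).
∂h/∂x = +0.008750, ∂h/∂y = -0.001250 (det = -2000).
|∇h| = √(0.008750² + -0.001250²) = 0.008839

0.0088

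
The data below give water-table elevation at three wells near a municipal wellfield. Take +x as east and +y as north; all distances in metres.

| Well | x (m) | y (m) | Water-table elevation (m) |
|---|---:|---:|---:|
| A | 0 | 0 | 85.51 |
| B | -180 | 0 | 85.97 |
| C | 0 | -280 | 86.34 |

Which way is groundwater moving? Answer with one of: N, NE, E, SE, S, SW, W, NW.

NE

∂h/∂x = (85.97 − 85.51) / (-180 − 0) = -0.002556
∂h/∂y = (86.34 − 85.51) / (-280 − 0) = -0.002964
Flow = −∇h = (+0.002556 east, +0.002964 north), which points northeast.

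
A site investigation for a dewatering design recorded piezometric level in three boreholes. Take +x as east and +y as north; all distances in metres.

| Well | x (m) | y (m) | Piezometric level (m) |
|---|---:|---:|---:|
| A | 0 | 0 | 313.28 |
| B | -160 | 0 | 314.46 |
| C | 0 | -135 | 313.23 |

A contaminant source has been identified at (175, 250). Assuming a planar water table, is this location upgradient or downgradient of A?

∂h/∂x = (314.46 − 313.28) / (-160 − 0) = -0.007375
∂h/∂y = (313.23 − 313.28) / (-135 − 0) = +0.0003704
Head at (175, 250) = 313.28 + (-0.007375)·(175) + (+0.0003704)·(250) = 312.08 m.
That is lower than the 313.28 m at A, so the point is downgradient.

downgradient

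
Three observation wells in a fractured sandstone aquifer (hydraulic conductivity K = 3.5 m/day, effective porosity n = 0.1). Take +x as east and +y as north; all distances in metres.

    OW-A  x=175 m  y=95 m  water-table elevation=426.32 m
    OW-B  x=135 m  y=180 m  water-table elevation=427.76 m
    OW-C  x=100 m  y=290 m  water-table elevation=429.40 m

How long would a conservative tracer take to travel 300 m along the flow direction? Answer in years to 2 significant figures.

1.4 years

With h = a·x + b·y + c and OW-A as origin, the differences give:
  (-40)·a + 85·b = +1.44
  (-75)·a + 195·b = +3.08
Eliminate b (×195 and ×85, subtract): -1425·a = 19.000 → a = ∂h/∂x = -0.01333
Back-substitute: b = ∂h/∂y = +0.01067.
|∇h| = √(-0.01333² + 0.01067²) = 0.01707
Seepage velocity v = K·i/n = 3.5 × 0.01707 / 0.1 = 0.5974 m/day.
t = 300 / 0.5974 = 502.2 days = 1.37 years.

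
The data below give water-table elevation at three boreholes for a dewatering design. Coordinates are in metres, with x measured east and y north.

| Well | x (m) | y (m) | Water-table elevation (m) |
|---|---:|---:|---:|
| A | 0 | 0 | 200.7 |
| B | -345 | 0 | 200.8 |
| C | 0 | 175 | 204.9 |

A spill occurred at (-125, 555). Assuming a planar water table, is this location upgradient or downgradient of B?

∂h/∂x = (200.8 − 200.7) / (-345 − 0) = -0.0002899
∂h/∂y = (204.9 − 200.7) / (175 − 0) = +0.02400
Head at (-125, 555) = 200.7 + (-0.0002899)·(-125) + (+0.02400)·(555) = 214.06 m.
That is higher than the 200.8 m at B, so the point is upgradient.

upgradient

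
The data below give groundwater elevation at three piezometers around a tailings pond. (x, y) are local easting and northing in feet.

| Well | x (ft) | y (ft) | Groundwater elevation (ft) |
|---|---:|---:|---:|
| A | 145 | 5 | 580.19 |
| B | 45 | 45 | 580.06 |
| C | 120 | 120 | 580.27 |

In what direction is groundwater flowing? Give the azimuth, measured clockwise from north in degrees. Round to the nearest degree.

238°

Differences from A: to B (Δx, Δy, Δh) = (-100, 40, -0.13); to C = (-25, 115, +0.08).
Determinant of the coordinate differences = (-100)·115 − (-25)·40 = -10500.
∂h/∂x = [(-0.13)·115 − (+0.08)·40] / -10500 = +0.001729
∂h/∂y = [(-100)·(+0.08) − (-25)·(-0.13)] / -10500 = +0.001071
Flow direction (−∇h) has components (-0.001729 E, -0.001071 N).
Azimuth = atan2(E, N) = atan2(-0.001729, -0.001071) = 238.2° ≈ 238°.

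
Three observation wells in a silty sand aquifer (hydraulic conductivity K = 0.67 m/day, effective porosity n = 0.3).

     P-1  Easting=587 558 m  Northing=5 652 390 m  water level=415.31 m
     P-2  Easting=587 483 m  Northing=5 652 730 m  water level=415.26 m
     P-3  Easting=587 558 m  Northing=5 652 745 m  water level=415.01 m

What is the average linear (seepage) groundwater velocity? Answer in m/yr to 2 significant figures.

With h = a·x + b·y + c and P-1 as origin, the differences give:
  (-75)·a + 340·b = -0.05
  0·a + 355·b = -0.30
Eliminate b (×355 and ×340, subtract): -26625·a = 84.250 → a = ∂h/∂x = -0.003164
Back-substitute: b = ∂h/∂y = -0.0008451.
|∇h| = √(-0.003164² + -0.0008451²) = 0.003275
Seepage velocity v = K·i/n = 0.67 × 0.003275 / 0.3 = 0.007314 m/day = 2.671 m/yr.

2.7 m/yr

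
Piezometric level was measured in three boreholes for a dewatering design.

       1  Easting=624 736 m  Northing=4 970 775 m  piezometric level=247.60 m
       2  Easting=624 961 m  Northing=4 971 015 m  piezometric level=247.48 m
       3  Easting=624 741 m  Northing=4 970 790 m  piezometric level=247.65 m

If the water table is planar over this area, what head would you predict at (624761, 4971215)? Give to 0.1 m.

249.8 m

With h = a·x + b·y + c and 1 as origin, the differences give:
  225·a + 240·b = -0.12
  5·a + 15·b = +0.05
Eliminate b (×15 and ×240, subtract): 2175·a = -13.800 → a = ∂h/∂x = -0.006345
Back-substitute: b = ∂h/∂y = +0.005448.
h(624761, 4971215) = 247.60 + (-0.006345)·(25) + (+0.005448)·(440) = 247.60 -0.159 +2.397 = 249.839 m.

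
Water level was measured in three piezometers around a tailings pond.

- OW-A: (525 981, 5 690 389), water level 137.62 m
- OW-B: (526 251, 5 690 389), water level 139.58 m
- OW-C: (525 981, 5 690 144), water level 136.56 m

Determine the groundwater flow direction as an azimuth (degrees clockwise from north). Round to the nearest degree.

∂h/∂x = (139.58 − 137.62) / (526251 − 525981) = +0.007259
∂h/∂y = (136.56 − 137.62) / (5690144 − 5690389) = +0.004327
Flow direction (−∇h) has components (-0.007259 E, -0.004327 N).
Azimuth = atan2(E, N) = atan2(-0.007259, -0.004327) = 239.2° ≈ 239°.

239°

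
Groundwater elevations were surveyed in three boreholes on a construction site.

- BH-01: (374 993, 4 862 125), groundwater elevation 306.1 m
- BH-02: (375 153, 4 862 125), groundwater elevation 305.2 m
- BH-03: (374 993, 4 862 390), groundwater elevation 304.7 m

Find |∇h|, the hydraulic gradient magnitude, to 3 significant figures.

∂h/∂x = (305.2 − 306.1) / (375153 − 374993) = -0.005625
∂h/∂y = (304.7 − 306.1) / (4862390 − 4862125) = -0.005283
|∇h| = √(-0.005625² + -0.005283²) = 0.007717

0.00772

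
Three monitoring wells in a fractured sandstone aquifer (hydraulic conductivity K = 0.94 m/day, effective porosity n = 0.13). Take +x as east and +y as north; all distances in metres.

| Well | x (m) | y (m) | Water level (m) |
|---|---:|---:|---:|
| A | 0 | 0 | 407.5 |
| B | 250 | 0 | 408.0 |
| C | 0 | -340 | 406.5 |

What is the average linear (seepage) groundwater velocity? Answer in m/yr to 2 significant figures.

∂h/∂x = (408.0 − 407.5) / (250 − 0) = +0.002000
∂h/∂y = (406.5 − 407.5) / (-340 − 0) = +0.002941
|∇h| = √(0.002000² + 0.002941²) = 0.003557
Seepage velocity v = K·i/n = 0.94 × 0.003557 / 0.13 = 0.02572 m/day = 9.394 m/yr.

9.4 m/yr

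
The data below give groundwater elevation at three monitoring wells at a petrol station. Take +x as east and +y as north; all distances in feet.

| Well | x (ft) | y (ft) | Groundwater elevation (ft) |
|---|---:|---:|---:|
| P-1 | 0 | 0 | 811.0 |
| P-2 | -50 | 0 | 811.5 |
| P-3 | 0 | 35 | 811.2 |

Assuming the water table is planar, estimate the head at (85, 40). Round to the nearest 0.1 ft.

∂h/∂x = (811.5 − 811.0) / (-50 − 0) = -0.01000
∂h/∂y = (811.2 − 811.0) / (35 − 0) = +0.005714
h(85, 40) = 811.0 + (-0.01000)·(85) + (+0.005714)·(40) = 811.0 -0.850 +0.229 = 810.379 ft.

810.4 ft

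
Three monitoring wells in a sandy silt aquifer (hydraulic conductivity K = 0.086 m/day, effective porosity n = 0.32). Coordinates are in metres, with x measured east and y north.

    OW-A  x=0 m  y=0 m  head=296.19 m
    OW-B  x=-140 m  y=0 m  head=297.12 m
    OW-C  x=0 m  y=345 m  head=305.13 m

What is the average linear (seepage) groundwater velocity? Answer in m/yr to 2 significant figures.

∂h/∂x = (297.12 − 296.19) / (-140 − 0) = -0.006643
∂h/∂y = (305.13 − 296.19) / (345 − 0) = +0.02591
|∇h| = √(-0.006643² + 0.02591²) = 0.02675
Seepage velocity v = K·i/n = 0.086 × 0.02675 / 0.32 = 0.007189 m/day = 2.626 m/yr.

2.6 m/yr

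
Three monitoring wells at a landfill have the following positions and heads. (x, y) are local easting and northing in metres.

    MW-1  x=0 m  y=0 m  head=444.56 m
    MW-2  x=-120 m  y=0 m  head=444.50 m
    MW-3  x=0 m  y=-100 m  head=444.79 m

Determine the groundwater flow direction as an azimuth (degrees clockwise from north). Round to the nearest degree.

348°

∂h/∂x = (444.50 − 444.56) / (-120 − 0) = +0.0005000
∂h/∂y = (444.79 − 444.56) / (-100 − 0) = -0.002300
Flow direction (−∇h) has components (-0.0005000 E, +0.002300 N).
Azimuth = atan2(E, N) = atan2(-0.0005000, +0.002300) = 347.7° ≈ 348°.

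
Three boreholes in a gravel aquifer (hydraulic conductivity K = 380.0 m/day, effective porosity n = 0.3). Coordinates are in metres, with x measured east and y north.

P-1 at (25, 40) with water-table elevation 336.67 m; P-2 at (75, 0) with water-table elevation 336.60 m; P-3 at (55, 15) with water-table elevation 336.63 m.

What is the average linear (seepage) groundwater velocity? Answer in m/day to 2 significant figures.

4.6 m/day

Differences from P-1: to P-2 (Δx, Δy, Δh) = (50, -40, -0.07); to P-3 = (30, -25, -0.04).
Solve a·Δx + b·Δy = Δh: det = 50·(-25) − 30·(-40) = -50.
∂h/∂x = [(-0.07)·(-25) − (-0.04)·(-40)] / -50 = -0.003000
∂h/∂y = [50·(-0.04) − 30·(-0.07)] / -50 = -0.002000
|∇h| = √(-0.003000² + -0.002000²) = 0.003606
Seepage velocity v = K·i/n = 380.0 × 0.003606 / 0.3 = 4.568 m/day.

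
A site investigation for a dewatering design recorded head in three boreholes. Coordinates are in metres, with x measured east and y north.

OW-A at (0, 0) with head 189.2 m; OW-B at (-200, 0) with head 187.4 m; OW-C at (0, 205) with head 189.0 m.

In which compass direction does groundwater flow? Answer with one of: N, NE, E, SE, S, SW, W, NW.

∂h/∂x = (187.4 − 189.2) / (-200 − 0) = +0.009000
∂h/∂y = (189.0 − 189.2) / (205 − 0) = -0.0009756
Flow = −∇h = (-0.009000 east, +0.0009756 north), which points west.

W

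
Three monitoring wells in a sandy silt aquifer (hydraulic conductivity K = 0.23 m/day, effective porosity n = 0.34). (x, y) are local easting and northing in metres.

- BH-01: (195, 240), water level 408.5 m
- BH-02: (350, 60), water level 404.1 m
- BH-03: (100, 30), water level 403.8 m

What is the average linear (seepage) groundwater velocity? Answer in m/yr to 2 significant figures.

With h = a·x + b·y + c and BH-01 as origin, the differences give:
  155·a + (-180)·b = -4.4
  (-95)·a + (-210)·b = -4.7
Eliminate b (×(-210) and ×(-180), subtract): -49650·a = 78.00 → a = ∂h/∂x = -0.001571
Back-substitute: b = ∂h/∂y = +0.02309.
|∇h| = √(-0.001571² + 0.02309²) = 0.02314
Seepage velocity v = K·i/n = 0.23 × 0.02314 / 0.34 = 0.01565 m/day = 5.716 m/yr.

5.7 m/yr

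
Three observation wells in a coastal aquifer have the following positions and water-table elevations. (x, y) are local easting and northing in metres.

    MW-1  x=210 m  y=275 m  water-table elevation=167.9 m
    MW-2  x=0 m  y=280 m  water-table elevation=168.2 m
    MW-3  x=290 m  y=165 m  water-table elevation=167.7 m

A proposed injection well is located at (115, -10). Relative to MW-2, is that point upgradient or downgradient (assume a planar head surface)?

downgradient

Differences from MW-1: to MW-2 (Δx, Δy, Δh) = (-210, 5, +0.3); to MW-3 = (80, -110, -0.2).
Determinant of the coordinate differences = (-210)·(-110) − 80·5 = 22700.
∂h/∂x = [(+0.3)·(-110) − (-0.2)·5] / 22700 = -0.001410
∂h/∂y = [(-210)·(-0.2) − 80·(+0.3)] / 22700 = +0.0007930
Head at (115, -10) = 167.9 + (-0.001410)·(-95) + (+0.0007930)·(-285) = 167.81 m.
That is lower than the 168.2 m at MW-2, so the point is downgradient.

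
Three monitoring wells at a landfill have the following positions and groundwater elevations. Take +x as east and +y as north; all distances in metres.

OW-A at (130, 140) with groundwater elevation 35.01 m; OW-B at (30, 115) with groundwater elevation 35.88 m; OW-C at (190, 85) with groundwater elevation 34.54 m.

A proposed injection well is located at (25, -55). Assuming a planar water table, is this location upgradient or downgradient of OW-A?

upgradient

Differences from OW-A: to OW-B (Δx, Δy, Δh) = (-100, -25, +0.87); to OW-C = (60, -55, -0.47).
Solve a·Δx + b·Δy = Δh: det = (-100)·(-55) − 60·(-25) = 7000.
∂h/∂x = [(+0.87)·(-55) − (-0.47)·(-25)] / 7000 = -0.008514
∂h/∂y = [(-100)·(-0.47) − 60·(+0.87)] / 7000 = -0.0007429
Head at (25, -55) = 35.01 + (-0.008514)·(-105) + (-0.0007429)·(-195) = 36.05 m.
That is higher than the 35.01 m at OW-A, so the point is upgradient.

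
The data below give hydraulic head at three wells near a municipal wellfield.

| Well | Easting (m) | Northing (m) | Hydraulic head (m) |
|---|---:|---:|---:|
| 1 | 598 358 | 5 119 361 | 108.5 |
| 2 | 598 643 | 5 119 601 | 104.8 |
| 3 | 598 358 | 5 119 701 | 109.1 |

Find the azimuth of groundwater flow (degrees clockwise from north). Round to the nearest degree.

With h = a·x + b·y + c and 1 as origin, the differences give:
  285·a + 240·b = -3.7
  0·a + 340·b = +0.6
Eliminate b (×340 and ×240, subtract): 96900·a = -1402.00 → a = ∂h/∂x = -0.01447
Back-substitute: b = ∂h/∂y = +0.001765.
Flow direction (−∇h) has components (+0.01447 E, -0.001765 N).
Azimuth = atan2(E, N) = atan2(+0.01447, -0.001765) = 97.0° ≈ 097°.

097°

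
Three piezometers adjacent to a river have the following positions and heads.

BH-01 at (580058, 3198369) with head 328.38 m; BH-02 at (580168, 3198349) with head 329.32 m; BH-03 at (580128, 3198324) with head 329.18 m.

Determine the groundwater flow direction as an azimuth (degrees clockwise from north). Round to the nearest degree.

Differences from BH-01: to BH-02 (Δx, Δy, Δh) = (110, -20, +0.94); to BH-03 = (70, -45, +0.80).
Solve a·Δx + b·Δy = Δh: det = 110·(-45) − 70·(-20) = -3550.
∂h/∂x = [(+0.94)·(-45) − (+0.80)·(-20)] / -3550 = +0.007408
∂h/∂y = [110·(+0.80) − 70·(+0.94)] / -3550 = -0.006254
Flow direction (−∇h) has components (-0.007408 E, +0.006254 N).
Azimuth = atan2(E, N) = atan2(-0.007408, +0.006254) = 310.2° ≈ 310°.

310°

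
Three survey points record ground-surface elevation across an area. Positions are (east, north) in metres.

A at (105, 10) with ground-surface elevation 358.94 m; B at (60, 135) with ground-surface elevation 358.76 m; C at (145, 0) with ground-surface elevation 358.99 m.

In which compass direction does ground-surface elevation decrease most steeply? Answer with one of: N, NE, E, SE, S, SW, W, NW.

NW

With z = a·x + b·y + c and A as origin, the differences give:
  (-45)·a + 125·b = -0.18
  40·a + (-10)·b = +0.05
Eliminate b (×(-10) and ×125, subtract): -4550·a = -4.450 → a = ∂z/∂x = +0.0009780
Back-substitute: b = ∂z/∂y = -0.001088.
Steepest decrease is along −∇f = (-0.0009780 E, +0.001088 N) → northwest.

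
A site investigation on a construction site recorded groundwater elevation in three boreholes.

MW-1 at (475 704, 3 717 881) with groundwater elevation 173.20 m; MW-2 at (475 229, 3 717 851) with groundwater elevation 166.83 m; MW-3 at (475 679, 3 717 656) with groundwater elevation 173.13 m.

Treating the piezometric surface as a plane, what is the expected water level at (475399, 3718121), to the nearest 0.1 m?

168.8 m

Differences from MW-1: to MW-2 (Δx, Δy, Δh) = (-475, -30, -6.37); to MW-3 = (-25, -225, -0.07).
Determinant of the coordinate differences = (-475)·(-225) − (-25)·(-30) = 106125.
∂h/∂x = [(-6.37)·(-225) − (-0.07)·(-30)] / 106125 = +0.01349
∂h/∂y = [(-475)·(-0.07) − (-25)·(-6.37)] / 106125 = -0.001187
h(475399, 3718121) = 173.20 + (+0.01349)·(-305) + (-0.001187)·(240) = 173.20 -4.113 -0.285 = 168.802 m.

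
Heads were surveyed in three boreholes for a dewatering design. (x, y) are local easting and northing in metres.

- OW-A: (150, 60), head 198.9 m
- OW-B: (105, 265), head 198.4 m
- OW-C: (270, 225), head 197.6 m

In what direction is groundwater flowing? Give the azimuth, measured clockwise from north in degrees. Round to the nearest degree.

057°

Differences from OW-A: to OW-B (Δx, Δy, Δh) = (-45, 205, -0.5); to OW-C = (120, 165, -1.3).
Solve a·Δx + b·Δy = Δh: det = (-45)·165 − 120·205 = -32025.
∂h/∂x = [(-0.5)·165 − (-1.3)·205] / -32025 = -0.005746
∂h/∂y = [(-45)·(-1.3) − 120·(-0.5)] / -32025 = -0.003700
Flow direction (−∇h) has components (+0.005746 E, +0.003700 N).
Azimuth = atan2(E, N) = atan2(+0.005746, +0.003700) = 57.2° ≈ 057°.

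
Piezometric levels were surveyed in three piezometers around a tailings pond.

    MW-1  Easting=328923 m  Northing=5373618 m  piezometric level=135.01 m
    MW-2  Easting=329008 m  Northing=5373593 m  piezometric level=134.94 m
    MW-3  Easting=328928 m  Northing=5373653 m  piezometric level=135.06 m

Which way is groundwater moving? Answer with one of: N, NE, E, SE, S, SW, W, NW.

S

Differences from MW-1: to MW-2 (Δx, Δy, Δh) = (85, -25, -0.07); to MW-3 = (5, 35, +0.05).
Determinant of the coordinate differences = 85·35 − 5·(-25) = 3100.
∂h/∂x = [(-0.07)·35 − (+0.05)·(-25)] / 3100 = -0.0003871
∂h/∂y = [85·(+0.05) − 5·(-0.07)] / 3100 = +0.001484
Flow = −∇h = (+0.0003871 east, -0.001484 north), which points south.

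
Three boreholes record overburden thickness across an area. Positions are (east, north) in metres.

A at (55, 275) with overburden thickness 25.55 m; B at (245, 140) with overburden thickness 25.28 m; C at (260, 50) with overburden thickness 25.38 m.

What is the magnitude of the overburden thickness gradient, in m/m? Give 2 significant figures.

Three-point gradient (reference A): Δ to B = (190, -135, -0.27), Δ to C = (205, -225, -0.17).
∂d/∂x = -0.002507, ∂d/∂y = -0.001529 (det = -15075).
|∇f| = √(-0.002507² + -0.001529²) = 0.002936 m/m

0.0029 m/m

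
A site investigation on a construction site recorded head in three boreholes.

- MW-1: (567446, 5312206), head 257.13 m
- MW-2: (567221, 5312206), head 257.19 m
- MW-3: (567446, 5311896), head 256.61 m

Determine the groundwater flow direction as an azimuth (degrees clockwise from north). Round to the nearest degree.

171°

∂h/∂x = (257.19 − 257.13) / (567221 − 567446) = -0.0002667
∂h/∂y = (256.61 − 257.13) / (5311896 − 5312206) = +0.001677
Flow direction (−∇h) has components (+0.0002667 E, -0.001677 N).
Azimuth = atan2(E, N) = atan2(+0.0002667, -0.001677) = 171.0° ≈ 171°.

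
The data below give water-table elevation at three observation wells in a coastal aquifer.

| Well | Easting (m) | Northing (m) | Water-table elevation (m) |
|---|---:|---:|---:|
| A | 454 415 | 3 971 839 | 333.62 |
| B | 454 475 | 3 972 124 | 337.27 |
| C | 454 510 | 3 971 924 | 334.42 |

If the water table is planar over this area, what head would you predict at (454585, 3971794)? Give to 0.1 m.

332.4 m

Differences from A: to B (Δx, Δy, Δh) = (60, 285, +3.65); to C = (95, 85, +0.80).
Determinant of the coordinate differences = 60·85 − 95·285 = -21975.
∂h/∂x = [(+3.65)·85 − (+0.80)·285] / -21975 = -0.003743
∂h/∂y = [60·(+0.80) − 95·(+3.65)] / -21975 = +0.01359
h(454585, 3971794) = 333.62 + (-0.003743)·(170) + (+0.01359)·(-45) = 333.62 -0.636 -0.612 = 332.372 m.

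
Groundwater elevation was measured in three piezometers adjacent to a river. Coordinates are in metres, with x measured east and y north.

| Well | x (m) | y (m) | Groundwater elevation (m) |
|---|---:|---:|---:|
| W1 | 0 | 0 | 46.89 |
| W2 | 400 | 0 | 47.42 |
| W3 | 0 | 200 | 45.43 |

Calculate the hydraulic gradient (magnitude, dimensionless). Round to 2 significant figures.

∂h/∂x = (47.42 − 46.89) / (400 − 0) = +0.001325
∂h/∂y = (45.43 − 46.89) / (200 − 0) = -0.007300
|∇h| = √(0.001325² + -0.007300²) = 0.007419

0.0074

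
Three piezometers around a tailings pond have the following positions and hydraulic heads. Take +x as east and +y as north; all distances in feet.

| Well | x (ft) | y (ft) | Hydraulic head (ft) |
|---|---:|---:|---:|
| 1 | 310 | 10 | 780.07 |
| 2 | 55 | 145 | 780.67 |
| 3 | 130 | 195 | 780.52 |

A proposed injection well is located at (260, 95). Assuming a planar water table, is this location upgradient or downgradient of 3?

downgradient

Differences from 1: to 2 (Δx, Δy, Δh) = (-255, 135, +0.60); to 3 = (-180, 185, +0.45).
Solve a·Δx + b·Δy = Δh: det = (-255)·185 − (-180)·135 = -22875.
∂h/∂x = [(+0.60)·185 − (+0.45)·135] / -22875 = -0.002197
∂h/∂y = [(-255)·(+0.45) − (-180)·(+0.60)] / -22875 = +0.0002951
Head at (260, 95) = 780.07 + (-0.002197)·(-50) + (+0.0002951)·(85) = 780.20 ft.
That is lower than the 780.52 ft at 3, so the point is downgradient.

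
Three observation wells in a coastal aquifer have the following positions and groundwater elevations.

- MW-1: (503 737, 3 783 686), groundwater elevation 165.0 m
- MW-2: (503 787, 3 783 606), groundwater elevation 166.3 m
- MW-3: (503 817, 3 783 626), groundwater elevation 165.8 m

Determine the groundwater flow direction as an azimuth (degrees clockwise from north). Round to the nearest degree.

012°

Differences from MW-1: to MW-2 (Δx, Δy, Δh) = (50, -80, +1.3); to MW-3 = (80, -60, +0.8).
Solve a·Δx + b·Δy = Δh: det = 50·(-60) − 80·(-80) = 3400.
∂h/∂x = [(+1.3)·(-60) − (+0.8)·(-80)] / 3400 = -0.004118
∂h/∂y = [50·(+0.8) − 80·(+1.3)] / 3400 = -0.01882
Flow direction (−∇h) has components (+0.004118 E, +0.01882 N).
Azimuth = atan2(E, N) = atan2(+0.004118, +0.01882) = 12.3° ≈ 012°.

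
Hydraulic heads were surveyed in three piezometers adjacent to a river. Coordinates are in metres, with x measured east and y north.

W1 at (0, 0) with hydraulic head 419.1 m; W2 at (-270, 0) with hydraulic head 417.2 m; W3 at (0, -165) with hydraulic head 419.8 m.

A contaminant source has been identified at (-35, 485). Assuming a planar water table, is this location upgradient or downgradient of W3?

downgradient

∂h/∂x = (417.2 − 419.1) / (-270 − 0) = +0.007037
∂h/∂y = (419.8 − 419.1) / (-165 − 0) = -0.004242
Head at (-35, 485) = 419.1 + (+0.007037)·(-35) + (-0.004242)·(485) = 416.80 m.
That is lower than the 419.8 m at W3, so the point is downgradient.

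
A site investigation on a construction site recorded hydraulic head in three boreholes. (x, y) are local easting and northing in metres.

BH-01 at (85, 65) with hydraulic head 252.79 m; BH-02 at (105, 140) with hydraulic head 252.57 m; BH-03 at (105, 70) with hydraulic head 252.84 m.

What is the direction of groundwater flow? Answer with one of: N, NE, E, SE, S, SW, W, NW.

NW

Taking BH-01 as reference: BH-02−BH-01 = (20, 75, -0.22); BH-03−BH-01 = (20, 5, +0.05).
Solve a·Δx + b·Δy = Δh: det = 20·5 − 20·75 = -1400.
∂h/∂x = [(-0.22)·5 − (+0.05)·75] / -1400 = +0.003464
∂h/∂y = [20·(+0.05) − 20·(-0.22)] / -1400 = -0.003857
Flow = −∇h = (-0.003464 east, +0.003857 north), which points northwest.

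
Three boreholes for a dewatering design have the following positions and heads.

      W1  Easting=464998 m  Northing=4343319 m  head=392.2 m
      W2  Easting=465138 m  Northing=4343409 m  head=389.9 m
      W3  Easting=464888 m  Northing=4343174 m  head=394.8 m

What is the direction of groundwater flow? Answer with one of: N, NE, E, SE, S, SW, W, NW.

Three-point gradient (reference W1): Δ to W2 = (140, 90, -2.3), Δ to W3 = (-110, -145, +2.6).
∂h/∂x = -0.009567, ∂h/∂y = -0.01067 (det = -10400).
Flow = −∇h = (+0.009567 east, +0.01067 north), which points northeast.

NE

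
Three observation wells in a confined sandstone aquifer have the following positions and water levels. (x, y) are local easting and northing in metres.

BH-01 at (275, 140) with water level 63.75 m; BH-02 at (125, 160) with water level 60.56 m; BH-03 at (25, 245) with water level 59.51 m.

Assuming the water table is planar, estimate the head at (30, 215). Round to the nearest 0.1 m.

Three-point gradient (reference BH-01): Δ to BH-02 = (-150, 20, -3.19), Δ to BH-03 = (-250, 105, -4.24).
∂h/∂x = +0.02327, ∂h/∂y = +0.01502 (det = -10750).
h(30, 215) = 63.75 + (+0.02327)·(-245) + (+0.01502)·(75) = 63.75 -5.701 +1.127 = 59.176 m.

59.2 m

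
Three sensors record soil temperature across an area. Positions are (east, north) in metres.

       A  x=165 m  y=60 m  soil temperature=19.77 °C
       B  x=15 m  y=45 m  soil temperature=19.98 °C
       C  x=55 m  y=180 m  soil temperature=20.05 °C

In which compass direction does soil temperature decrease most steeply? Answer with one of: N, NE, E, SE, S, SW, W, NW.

SE

Differences from A: to B (Δx, Δy, Δh) = (-150, -15, +0.21); to C = (-110, 120, +0.28).
Solve a·Δx + b·Δy = ΔT: det = (-150)·120 − (-110)·(-15) = -19650.
∂T/∂x = [(+0.21)·120 − (+0.28)·(-15)] / -19650 = -0.001496
∂T/∂y = [(-150)·(+0.28) − (-110)·(+0.21)] / -19650 = +0.0009618
Steepest decrease is along −∇f = (+0.001496 E, -0.0009618 N) → southeast.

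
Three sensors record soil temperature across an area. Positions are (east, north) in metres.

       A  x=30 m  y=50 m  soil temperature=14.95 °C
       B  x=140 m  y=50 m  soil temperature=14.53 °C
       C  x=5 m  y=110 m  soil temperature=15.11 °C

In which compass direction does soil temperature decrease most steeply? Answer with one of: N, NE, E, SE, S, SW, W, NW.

Differences from A: to B (Δx, Δy, Δh) = (110, 0, -0.42); to C = (-25, 60, +0.16).
Solve a·Δx + b·Δy = ΔT: det = 110·60 − (-25)·0 = 6600.
∂T/∂x = [(-0.42)·60 − (+0.16)·0] / 6600 = -0.003818
∂T/∂y = [110·(+0.16) − (-25)·(-0.42)] / 6600 = +0.001076
Steepest decrease is along −∇f = (+0.003818 E, -0.001076 N) → east.

E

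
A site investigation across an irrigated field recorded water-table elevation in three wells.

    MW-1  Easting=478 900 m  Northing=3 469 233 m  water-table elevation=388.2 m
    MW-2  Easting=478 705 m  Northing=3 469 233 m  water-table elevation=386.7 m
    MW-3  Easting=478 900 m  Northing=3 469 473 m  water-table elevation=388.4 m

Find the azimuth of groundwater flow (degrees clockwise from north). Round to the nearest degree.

264°

∂h/∂x = (386.7 − 388.2) / (478705 − 478900) = +0.007692
∂h/∂y = (388.4 − 388.2) / (3469473 − 3469233) = +0.0008333
Flow direction (−∇h) has components (-0.007692 E, -0.0008333 N).
Azimuth = atan2(E, N) = atan2(-0.007692, -0.0008333) = 263.8° ≈ 264°.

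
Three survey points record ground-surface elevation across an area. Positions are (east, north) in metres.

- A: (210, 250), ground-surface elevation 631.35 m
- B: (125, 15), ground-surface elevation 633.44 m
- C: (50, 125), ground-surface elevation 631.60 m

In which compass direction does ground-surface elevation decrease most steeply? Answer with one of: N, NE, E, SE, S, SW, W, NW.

Taking A as reference: B−A = (-85, -235, +2.09); C−A = (-160, -125, +0.25).
Determinant of the coordinate differences = (-85)·(-125) − (-160)·(-235) = -26975.
∂z/∂x = [(+2.09)·(-125) − (+0.25)·(-235)] / -26975 = +0.007507
∂z/∂y = [(-85)·(+0.25) − (-160)·(+2.09)] / -26975 = -0.01161
Steepest decrease is along −∇f = (-0.007507 E, +0.01161 N) → northwest.

NW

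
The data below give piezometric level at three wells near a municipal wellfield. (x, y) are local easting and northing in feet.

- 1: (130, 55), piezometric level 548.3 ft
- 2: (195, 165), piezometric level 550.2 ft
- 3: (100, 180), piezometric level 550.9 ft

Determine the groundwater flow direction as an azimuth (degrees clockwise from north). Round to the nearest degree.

With h = a·x + b·y + c and 1 as origin, the differences give:
  65·a + 110·b = +1.9
  (-30)·a + 125·b = +2.6
Eliminate b (×125 and ×110, subtract): 11425·a = -48.50 → a = ∂h/∂x = -0.004245
Back-substitute: b = ∂h/∂y = +0.01978.
Flow direction (−∇h) has components (+0.004245 E, -0.01978 N).
Azimuth = atan2(E, N) = atan2(+0.004245, -0.01978) = 167.9° ≈ 168°.

168°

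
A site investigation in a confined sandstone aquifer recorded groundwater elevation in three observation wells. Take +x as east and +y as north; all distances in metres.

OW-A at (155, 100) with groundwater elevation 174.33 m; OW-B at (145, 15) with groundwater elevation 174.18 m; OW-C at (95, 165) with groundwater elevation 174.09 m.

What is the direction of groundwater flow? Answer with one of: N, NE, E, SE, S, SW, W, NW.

Three-point gradient (reference OW-A): Δ to OW-B = (-10, -85, -0.15), Δ to OW-C = (-60, 65, -0.24).
∂h/∂x = +0.005243, ∂h/∂y = +0.001148 (det = -5750).
Flow = −∇h = (-0.005243 east, -0.001148 north), which points west.

W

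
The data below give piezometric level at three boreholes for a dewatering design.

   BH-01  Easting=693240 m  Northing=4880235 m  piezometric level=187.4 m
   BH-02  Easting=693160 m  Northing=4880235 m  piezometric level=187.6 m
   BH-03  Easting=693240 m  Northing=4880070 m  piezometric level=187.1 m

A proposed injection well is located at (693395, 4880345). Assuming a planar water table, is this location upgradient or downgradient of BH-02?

downgradient

∂h/∂x = (187.6 − 187.4) / (693160 − 693240) = -0.002500
∂h/∂y = (187.1 − 187.4) / (4880070 − 4880235) = +0.001818
Head at (693395, 4880345) = 187.4 + (-0.002500)·(155) + (+0.001818)·(110) = 187.21 m.
That is lower than the 187.6 m at BH-02, so the point is downgradient.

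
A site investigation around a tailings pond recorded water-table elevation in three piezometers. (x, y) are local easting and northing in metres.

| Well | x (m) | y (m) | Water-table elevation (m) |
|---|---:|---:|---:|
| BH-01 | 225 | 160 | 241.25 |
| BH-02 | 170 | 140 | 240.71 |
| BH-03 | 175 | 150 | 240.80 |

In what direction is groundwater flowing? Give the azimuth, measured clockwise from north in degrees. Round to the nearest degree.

238°

Differences from BH-01: to BH-02 (Δx, Δy, Δh) = (-55, -20, -0.54); to BH-03 = (-50, -10, -0.45).
Determinant of the coordinate differences = (-55)·(-10) − (-50)·(-20) = -450.
∂h/∂x = [(-0.54)·(-10) − (-0.45)·(-20)] / -450 = +0.008000
∂h/∂y = [(-55)·(-0.45) − (-50)·(-0.54)] / -450 = +0.005000
Flow direction (−∇h) has components (-0.008000 E, -0.005000 N).
Azimuth = atan2(E, N) = atan2(-0.008000, -0.005000) = 238.0° ≈ 238°.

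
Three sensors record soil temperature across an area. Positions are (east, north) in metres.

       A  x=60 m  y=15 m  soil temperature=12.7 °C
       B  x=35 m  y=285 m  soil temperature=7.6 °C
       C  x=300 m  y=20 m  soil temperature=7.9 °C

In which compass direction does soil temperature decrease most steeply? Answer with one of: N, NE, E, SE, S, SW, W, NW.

NE

With T = a·x + b·y + c and A as origin, the differences give:
  (-25)·a + 270·b = -5.1
  240·a + 5·b = -4.8
Eliminate b (×5 and ×270, subtract): -64925·a = 1270.50 → a = ∂T/∂x = -0.01957
Back-substitute: b = ∂T/∂y = -0.02070.
Steepest decrease is along −∇f = (+0.01957 E, +0.02070 N) → northeast.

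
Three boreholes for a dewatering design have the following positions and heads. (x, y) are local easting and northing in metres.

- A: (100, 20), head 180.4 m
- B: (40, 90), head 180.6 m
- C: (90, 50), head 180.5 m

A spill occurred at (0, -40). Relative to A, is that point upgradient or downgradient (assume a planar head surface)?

downgradient

Differences from A: to B (Δx, Δy, Δh) = (-60, 70, +0.2); to C = (-10, 30, +0.1).
Determinant of the coordinate differences = (-60)·30 − (-10)·70 = -1100.
∂h/∂x = [(+0.2)·30 − (+0.1)·70] / -1100 = +0.0009091
∂h/∂y = [(-60)·(+0.1) − (-10)·(+0.2)] / -1100 = +0.003636
Head at (0, -40) = 180.4 + (+0.0009091)·(-100) + (+0.003636)·(-60) = 180.09 m.
That is lower than the 180.4 m at A, so the point is downgradient.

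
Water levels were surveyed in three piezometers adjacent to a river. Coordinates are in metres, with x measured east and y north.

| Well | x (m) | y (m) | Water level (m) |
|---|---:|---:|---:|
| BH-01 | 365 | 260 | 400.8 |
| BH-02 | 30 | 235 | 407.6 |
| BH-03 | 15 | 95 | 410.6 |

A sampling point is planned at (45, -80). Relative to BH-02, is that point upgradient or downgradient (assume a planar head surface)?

upgradient

Taking BH-01 as reference: BH-02−BH-01 = (-335, -25, +6.8); BH-03−BH-01 = (-350, -165, +9.8).
Solve a·Δx + b·Δy = Δh: det = (-335)·(-165) − (-350)·(-25) = 46525.
∂h/∂x = [(+6.8)·(-165) − (+9.8)·(-25)] / 46525 = -0.01885
∂h/∂y = [(-335)·(+9.8) − (-350)·(+6.8)] / 46525 = -0.01941
Head at (45, -80) = 400.8 + (-0.01885)·(-320) + (-0.01941)·(-340) = 413.43 m.
That is higher than the 407.6 m at BH-02, so the point is upgradient.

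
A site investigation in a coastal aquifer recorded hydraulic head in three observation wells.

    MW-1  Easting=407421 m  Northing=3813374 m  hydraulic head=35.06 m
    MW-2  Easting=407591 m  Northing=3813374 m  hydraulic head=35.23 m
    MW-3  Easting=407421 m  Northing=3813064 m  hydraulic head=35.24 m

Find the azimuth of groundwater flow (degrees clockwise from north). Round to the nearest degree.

300°

∂h/∂x = (35.23 − 35.06) / (407591 − 407421) = +0.0010000
∂h/∂y = (35.24 − 35.06) / (3813064 − 3813374) = -0.0005806
Flow direction (−∇h) has components (-0.0010000 E, +0.0005806 N).
Azimuth = atan2(E, N) = atan2(-0.0010000, +0.0005806) = 300.1° ≈ 300°.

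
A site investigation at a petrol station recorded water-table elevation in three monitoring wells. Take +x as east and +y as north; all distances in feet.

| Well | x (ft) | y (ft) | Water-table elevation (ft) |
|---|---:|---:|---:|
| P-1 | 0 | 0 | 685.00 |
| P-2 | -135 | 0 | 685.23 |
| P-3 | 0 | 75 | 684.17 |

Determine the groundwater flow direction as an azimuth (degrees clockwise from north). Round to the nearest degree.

∂h/∂x = (685.23 − 685.00) / (-135 − 0) = -0.001704
∂h/∂y = (684.17 − 685.00) / (75 − 0) = -0.01107
Flow direction (−∇h) has components (+0.001704 E, +0.01107 N).
Azimuth = atan2(E, N) = atan2(+0.001704, +0.01107) = 8.8° ≈ 009°.

009°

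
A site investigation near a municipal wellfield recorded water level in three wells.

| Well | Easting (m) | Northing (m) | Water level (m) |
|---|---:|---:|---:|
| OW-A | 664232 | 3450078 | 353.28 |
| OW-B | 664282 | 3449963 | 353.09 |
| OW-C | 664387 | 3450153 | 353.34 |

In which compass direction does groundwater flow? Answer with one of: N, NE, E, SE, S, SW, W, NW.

Differences from OW-A: to OW-B (Δx, Δy, Δh) = (50, -115, -0.19); to OW-C = (155, 75, +0.06).
Determinant of the coordinate differences = 50·75 − 155·(-115) = 21575.
∂h/∂x = [(-0.19)·75 − (+0.06)·(-115)] / 21575 = -0.0003407
∂h/∂y = [50·(+0.06) − 155·(-0.19)] / 21575 = +0.001504
Flow = −∇h = (+0.0003407 east, -0.001504 north), which points south.

S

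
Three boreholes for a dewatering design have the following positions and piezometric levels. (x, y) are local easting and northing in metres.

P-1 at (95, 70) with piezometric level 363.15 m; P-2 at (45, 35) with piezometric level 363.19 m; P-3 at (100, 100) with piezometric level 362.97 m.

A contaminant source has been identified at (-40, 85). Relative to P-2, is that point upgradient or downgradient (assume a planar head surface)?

downgradient

With h = a·x + b·y + c and P-1 as origin, the differences give:
  (-50)·a + (-35)·b = +0.04
  5·a + 30·b = -0.18
Eliminate b (×30 and ×(-35), subtract): -1325·a = -5.100 → a = ∂h/∂x = +0.003849
Back-substitute: b = ∂h/∂y = -0.006642.
Head at (-40, 85) = 363.15 + (+0.003849)·(-135) + (-0.006642)·(15) = 362.53 m.
That is lower than the 363.19 m at P-2, so the point is downgradient.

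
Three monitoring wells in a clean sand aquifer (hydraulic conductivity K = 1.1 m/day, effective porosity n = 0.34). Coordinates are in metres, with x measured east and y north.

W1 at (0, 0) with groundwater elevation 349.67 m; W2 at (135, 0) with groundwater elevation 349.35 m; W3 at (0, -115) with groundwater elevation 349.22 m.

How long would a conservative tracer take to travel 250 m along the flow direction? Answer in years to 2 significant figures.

46 years

∂h/∂x = (349.35 − 349.67) / (135 − 0) = -0.002370
∂h/∂y = (349.22 − 349.67) / (-115 − 0) = +0.003913
|∇h| = √(-0.002370² + 0.003913²) = 0.004575
Seepage velocity v = K·i/n = 1.1 × 0.004575 / 0.34 = 0.0148 m/day.
t = 250 / 0.0148 = 1.689e+04 days = 46.2 years.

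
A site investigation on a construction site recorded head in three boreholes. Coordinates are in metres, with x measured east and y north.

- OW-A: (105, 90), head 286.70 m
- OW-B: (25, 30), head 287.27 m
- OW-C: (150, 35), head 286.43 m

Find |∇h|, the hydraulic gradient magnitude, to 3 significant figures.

Three-point gradient (reference OW-A): Δ to OW-B = (-80, -60, +0.57), Δ to OW-C = (45, -55, -0.27).
∂h/∂x = -0.006697, ∂h/∂y = -0.0005704 (det = 7100).
|∇h| = √(-0.006697² + -0.0005704²) = 0.006721

0.00672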